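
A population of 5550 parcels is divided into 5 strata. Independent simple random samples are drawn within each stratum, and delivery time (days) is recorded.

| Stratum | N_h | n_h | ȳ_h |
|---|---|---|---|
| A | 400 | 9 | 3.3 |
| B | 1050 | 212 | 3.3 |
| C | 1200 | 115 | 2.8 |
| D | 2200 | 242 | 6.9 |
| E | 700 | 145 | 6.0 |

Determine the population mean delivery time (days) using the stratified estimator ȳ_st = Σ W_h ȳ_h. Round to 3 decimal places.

N = Σ N_h = 5550. Stratum weights W_h = N_h/N.
ȳ_st = (400·3.3 + 1050·3.3 + 1200·2.8 + 2200·6.9 + 700·6.0) / 5550 = 4.95946

ȳ_st ≈ 4.959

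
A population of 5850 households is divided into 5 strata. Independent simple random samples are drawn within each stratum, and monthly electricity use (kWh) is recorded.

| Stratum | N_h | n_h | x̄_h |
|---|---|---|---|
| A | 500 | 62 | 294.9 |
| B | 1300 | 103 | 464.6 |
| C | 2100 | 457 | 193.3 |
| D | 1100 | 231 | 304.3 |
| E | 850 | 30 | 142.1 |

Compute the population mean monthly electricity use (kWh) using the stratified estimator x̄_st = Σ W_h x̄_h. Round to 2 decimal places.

x̄_st ≈ 275.71

N = Σ N_h = 5850. Stratum weights W_h = N_h/N.
x̄_st = (500·294.9 + 1300·464.6 + 2100·193.3 + 1100·304.3 + 850·142.1) / 5850 = 275.7051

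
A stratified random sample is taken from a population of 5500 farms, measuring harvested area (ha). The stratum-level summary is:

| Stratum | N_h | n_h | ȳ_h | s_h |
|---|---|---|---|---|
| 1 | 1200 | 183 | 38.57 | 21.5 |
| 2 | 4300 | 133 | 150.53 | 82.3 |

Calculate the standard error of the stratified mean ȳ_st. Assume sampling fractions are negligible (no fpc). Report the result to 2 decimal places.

V̂(ȳ_st) = Σ W_h² s_h²/n_h, with W_h = N_h/N and N = 5500:
  stratum 1: (1200/5500)²·21.5²/183 = 0.120244
  stratum 2: (4300/5500)²·82.3²/133 = 31.1286
V̂(ȳ_st) = 31.2488
SE(ȳ_st) = √31.2488 = 5.59007

SE(ȳ_st) ≈ 5.59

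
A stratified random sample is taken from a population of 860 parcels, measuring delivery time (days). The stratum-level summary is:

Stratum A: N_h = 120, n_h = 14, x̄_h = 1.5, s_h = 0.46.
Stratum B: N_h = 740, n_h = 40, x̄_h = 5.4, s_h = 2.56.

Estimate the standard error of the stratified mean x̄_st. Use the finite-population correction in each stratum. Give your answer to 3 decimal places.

SE(x̄_st) ≈ 0.339

V̂(x̄_st) = Σ W_h² (1 − n_h/N_h) s_h²/n_h, with W_h = N_h/N and N = 860:
  stratum A: (120/860)²·(1 − 14/120)·0.46²/14 = 0.000259943
  stratum B: (740/860)²·(1 − 40/740)·2.56²/40 = 0.11475
V̂(x̄_st) = 0.11501
SE(x̄_st) = √0.11501 = 0.339131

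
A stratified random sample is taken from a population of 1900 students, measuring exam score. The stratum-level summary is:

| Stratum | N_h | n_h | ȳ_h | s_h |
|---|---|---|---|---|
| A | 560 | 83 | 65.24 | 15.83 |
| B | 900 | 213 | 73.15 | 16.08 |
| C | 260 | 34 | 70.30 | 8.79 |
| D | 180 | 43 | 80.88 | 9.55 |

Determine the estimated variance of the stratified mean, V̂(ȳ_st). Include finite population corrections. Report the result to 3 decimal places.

V̂(ȳ_st) ≈ 0.483

V̂(ȳ_st) = Σ W_h² (1 − n_h/N_h) s_h²/n_h, with W_h = N_h/N and N = 1900:
  stratum A: (560/1900)²·(1 − 83/560)·15.83²/83 = 0.2234
  stratum B: (900/1900)²·(1 − 213/900)·16.08²/213 = 0.207914
  stratum C: (260/1900)²·(1 − 34/260)·8.79²/34 = 0.0369891
  stratum D: (180/1900)²·(1 − 43/180)·9.55²/43 = 0.0144885
V̂(ȳ_st) = 0.482792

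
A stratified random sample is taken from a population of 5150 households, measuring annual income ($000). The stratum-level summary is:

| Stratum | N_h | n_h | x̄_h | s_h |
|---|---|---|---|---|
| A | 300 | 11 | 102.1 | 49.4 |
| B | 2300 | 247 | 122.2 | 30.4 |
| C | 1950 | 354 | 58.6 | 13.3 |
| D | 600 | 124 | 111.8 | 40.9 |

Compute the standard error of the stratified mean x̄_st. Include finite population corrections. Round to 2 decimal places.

SE(x̄_st) ≈ 1.26

V̂(x̄_st) = Σ W_h² (1 − n_h/N_h) s_h²/n_h, with W_h = N_h/N and N = 5150:
  stratum A: (300/5150)²·(1 − 11/300)·49.4²/11 = 0.725213
  stratum B: (2300/5150)²·(1 − 247/2300)·30.4²/247 = 0.66612
  stratum C: (1950/5150)²·(1 − 354/1950)·13.3²/354 = 0.0586345
  stratum D: (600/5150)²·(1 − 124/600)·40.9²/124 = 0.145268
V̂(x̄_st) = 1.59524
SE(x̄_st) = √1.59524 = 1.26303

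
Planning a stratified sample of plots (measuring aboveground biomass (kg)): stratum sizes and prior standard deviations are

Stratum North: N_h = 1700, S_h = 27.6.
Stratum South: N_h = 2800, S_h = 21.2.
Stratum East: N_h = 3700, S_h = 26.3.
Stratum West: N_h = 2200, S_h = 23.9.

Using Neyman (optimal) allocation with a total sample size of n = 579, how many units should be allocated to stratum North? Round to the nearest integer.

Neyman allocation: n_h = n · N_h S_h / Σ N_i S_i, with n = 579.
  stratum North: N_h·S_h = 1700·27.6 = 46920.00
  stratum South: N_h·S_h = 2800·21.2 = 59360.00
  stratum East: N_h·S_h = 3700·26.3 = 97310.00
  stratum West: N_h·S_h = 2200·23.9 = 52580.00
Σ N_h S_h = 256170.00
n for stratum North = 579·46920.00/256170.00 = 106.049 → 106

106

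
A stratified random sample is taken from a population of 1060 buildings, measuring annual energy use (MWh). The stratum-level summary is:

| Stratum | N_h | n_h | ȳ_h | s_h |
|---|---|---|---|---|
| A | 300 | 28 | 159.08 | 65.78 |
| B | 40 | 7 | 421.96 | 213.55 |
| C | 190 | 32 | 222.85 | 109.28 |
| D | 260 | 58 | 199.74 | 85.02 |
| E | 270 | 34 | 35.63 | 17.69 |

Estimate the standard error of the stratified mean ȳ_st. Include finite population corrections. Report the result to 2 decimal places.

V̂(ȳ_st) = Σ W_h² (1 − n_h/N_h) s_h²/n_h, with W_h = N_h/N and N = 1060:
  stratum A: (300/1060)²·(1 − 28/300)·65.78²/28 = 11.223
  stratum B: (40/1060)²·(1 − 7/40)·213.55²/7 = 7.65356
  stratum C: (190/1060)²·(1 − 32/190)·109.28²/32 = 9.97081
  stratum D: (260/1060)²·(1 − 58/260)·85.02²/58 = 5.82542
  stratum E: (270/1060)²·(1 − 34/270)·17.69²/34 = 0.521964
V̂(ȳ_st) = 35.1947
SE(ȳ_st) = √35.1947 = 5.93251

SE(ȳ_st) ≈ 5.93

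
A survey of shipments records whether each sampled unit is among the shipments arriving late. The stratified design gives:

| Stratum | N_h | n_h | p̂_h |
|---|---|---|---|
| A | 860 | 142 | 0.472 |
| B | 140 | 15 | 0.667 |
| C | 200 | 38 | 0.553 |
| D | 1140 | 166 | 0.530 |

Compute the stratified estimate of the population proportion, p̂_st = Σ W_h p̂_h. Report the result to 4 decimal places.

N = 2340; stratum weights W_h = N_h/N.
p̂_st = Σ W_h p̂_h = (860·0.472 + 140·0.667 + 200·0.553 + 1140·0.530)/2340 = 0.51885

p̂_st ≈ 0.5188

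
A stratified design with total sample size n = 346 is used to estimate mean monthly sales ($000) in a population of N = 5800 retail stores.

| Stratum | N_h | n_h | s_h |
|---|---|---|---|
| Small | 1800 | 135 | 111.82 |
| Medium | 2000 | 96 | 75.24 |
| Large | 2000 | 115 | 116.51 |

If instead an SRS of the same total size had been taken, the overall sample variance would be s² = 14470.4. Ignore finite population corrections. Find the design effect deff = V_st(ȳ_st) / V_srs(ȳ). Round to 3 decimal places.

V̂(ȳ_st) = Σ W_h² s_h²/n_h, with W_h = N_h/N and N = 5800:
  stratum Small: (1800/5800)²·111.82²/135 = 8.9206
  stratum Medium: (2000/5800)²·75.24²/96 = 7.01181
  stratum Large: (2000/5800)²·116.51²/115 = 14.0357
V_st = 29.9681
V_srs = s²/n = 14470.4/346 = 41.822
deff = V_st / V_srs = 29.9681/41.822 = 0.7166

deff ≈ 0.717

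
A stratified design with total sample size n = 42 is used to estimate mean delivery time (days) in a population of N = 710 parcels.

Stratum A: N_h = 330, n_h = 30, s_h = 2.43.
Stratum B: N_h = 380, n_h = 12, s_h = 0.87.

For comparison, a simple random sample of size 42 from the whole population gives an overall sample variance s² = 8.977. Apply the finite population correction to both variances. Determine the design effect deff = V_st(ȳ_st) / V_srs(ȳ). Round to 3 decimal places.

deff ≈ 0.279

V̂(ȳ_st) = Σ W_h² (1 − n_h/N_h) s_h²/n_h, with W_h = N_h/N and N = 710:
  stratum A: (330/710)²·(1 − 30/330)·2.43²/30 = 0.0386554
  stratum B: (380/710)²·(1 − 12/380)·0.87²/12 = 0.0174973
V_st = 0.0561527
V_srs = (1 − 42/710)·8.977/42 = 0.201094
deff = V_st / V_srs = 0.0561527/0.201094 = 0.2792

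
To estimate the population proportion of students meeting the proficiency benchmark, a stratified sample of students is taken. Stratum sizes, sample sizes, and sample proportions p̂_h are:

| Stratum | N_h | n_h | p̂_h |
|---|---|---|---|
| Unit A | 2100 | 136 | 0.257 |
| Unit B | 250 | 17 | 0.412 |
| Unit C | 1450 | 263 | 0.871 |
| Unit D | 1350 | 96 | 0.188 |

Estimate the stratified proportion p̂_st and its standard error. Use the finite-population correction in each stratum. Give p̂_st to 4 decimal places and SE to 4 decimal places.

p̂_st ≈ 0.4193, SE ≈ 0.0196

N = 5150; stratum weights W_h = N_h/N.
p̂_st = Σ W_h p̂_h = (2100·0.257 + 250·0.412 + 1450·0.871 + 1350·0.188)/5150 = 0.41931
V̂(p̂_st) = Σ W_h² (1 − n_h/N_h) p̂_h(1−p̂_h)/(n_h−1):
  stratum Unit A: (2100/5150)²·(1 − 136/2100)·0.257·0.743/135 = 0.000219955
  stratum Unit B: (250/5150)²·(1 − 17/250)·0.412·0.588/16 = 3.32534e-05
  stratum Unit C: (1450/5150)²·(1 − 263/1450)·0.871·0.129/262 = 2.78298e-05
  stratum Unit D: (1350/5150)²·(1 − 96/1350)·0.188·0.812/95 = 0.000102567
V̂(p̂_st) = 0.000383605; SE = √V̂ = 0.0195858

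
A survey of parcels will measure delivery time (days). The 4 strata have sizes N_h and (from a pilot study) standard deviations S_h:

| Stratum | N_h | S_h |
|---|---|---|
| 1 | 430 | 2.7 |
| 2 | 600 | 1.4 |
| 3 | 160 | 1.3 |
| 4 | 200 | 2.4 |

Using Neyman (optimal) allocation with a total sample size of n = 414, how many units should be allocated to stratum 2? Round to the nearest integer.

Neyman allocation: n_h = n · N_h S_h / Σ N_i S_i, with n = 414.
  stratum 1: N_h·S_h = 430·2.7 = 1161.00
  stratum 2: N_h·S_h = 600·1.4 = 840.00
  stratum 3: N_h·S_h = 160·1.3 = 208.00
  stratum 4: N_h·S_h = 200·2.4 = 480.00
Σ N_h S_h = 2689.00
n for stratum 2 = 414·840.00/2689.00 = 129.327 → 129

129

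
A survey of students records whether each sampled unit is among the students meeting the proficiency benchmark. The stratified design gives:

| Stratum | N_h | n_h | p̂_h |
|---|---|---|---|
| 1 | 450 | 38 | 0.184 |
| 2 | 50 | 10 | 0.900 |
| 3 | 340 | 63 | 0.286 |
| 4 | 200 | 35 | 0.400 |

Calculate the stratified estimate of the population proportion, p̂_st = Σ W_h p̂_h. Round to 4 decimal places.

p̂_st ≈ 0.2933

N = 1040; stratum weights W_h = N_h/N.
p̂_st = Σ W_h p̂_h = (450·0.184 + 50·0.900 + 340·0.286 + 200·0.400)/1040 = 0.29331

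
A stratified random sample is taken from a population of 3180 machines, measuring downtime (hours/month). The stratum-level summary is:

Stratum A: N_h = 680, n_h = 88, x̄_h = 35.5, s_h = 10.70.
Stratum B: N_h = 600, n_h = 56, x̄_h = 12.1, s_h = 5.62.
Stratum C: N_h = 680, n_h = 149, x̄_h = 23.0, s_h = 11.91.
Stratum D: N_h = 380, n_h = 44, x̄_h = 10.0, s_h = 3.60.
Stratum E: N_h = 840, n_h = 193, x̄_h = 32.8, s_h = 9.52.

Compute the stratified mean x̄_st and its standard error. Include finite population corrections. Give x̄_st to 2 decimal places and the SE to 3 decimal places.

x̄_st ≈ 24.65, SE ≈ 0.365

x̄_st = Σ W_h x̄_h = (680·35.5 + 600·12.1 + 680·23.0 + 380·10.0 + 840·32.8)/3180 = 24.65157
V̂(x̄_st) = Σ W_h² (1 − n_h/N_h) s_h²/n_h, with W_h = N_h/N and N = 3180:
  stratum A: (680/3180)²·(1 − 88/680)·10.70²/88 = 0.0517918
  stratum B: (600/3180)²·(1 − 56/600)·5.62²/56 = 0.0182046
  stratum C: (680/3180)²·(1 − 149/680)·11.91²/149 = 0.0339928
  stratum D: (380/3180)²·(1 − 44/380)·3.60²/44 = 0.00371896
  stratum E: (840/3180)²·(1 − 193/840)·9.52²/193 = 0.0252375
V̂(x̄_st) = 0.132946
SE(x̄_st) = √0.132946 = 0.364617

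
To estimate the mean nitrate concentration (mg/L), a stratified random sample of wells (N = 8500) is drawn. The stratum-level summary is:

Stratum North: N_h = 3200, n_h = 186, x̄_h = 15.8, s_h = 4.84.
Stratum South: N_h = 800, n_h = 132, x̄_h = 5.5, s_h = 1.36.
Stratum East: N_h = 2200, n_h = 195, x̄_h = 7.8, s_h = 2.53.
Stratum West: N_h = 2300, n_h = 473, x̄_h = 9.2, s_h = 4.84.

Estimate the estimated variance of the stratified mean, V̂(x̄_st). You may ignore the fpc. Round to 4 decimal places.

V̂(x̄_st) ≈ 0.0238

V̂(x̄_st) = Σ W_h² s_h²/n_h, with W_h = N_h/N and N = 8500:
  stratum North: (3200/8500)²·4.84²/186 = 0.0178501
  stratum South: (800/8500)²·1.36²/132 = 0.000124121
  stratum East: (2200/8500)²·2.53²/195 = 0.00219894
  stratum West: (2300/8500)²·4.84²/473 = 0.00362616
V̂(x̄_st) = 0.0237993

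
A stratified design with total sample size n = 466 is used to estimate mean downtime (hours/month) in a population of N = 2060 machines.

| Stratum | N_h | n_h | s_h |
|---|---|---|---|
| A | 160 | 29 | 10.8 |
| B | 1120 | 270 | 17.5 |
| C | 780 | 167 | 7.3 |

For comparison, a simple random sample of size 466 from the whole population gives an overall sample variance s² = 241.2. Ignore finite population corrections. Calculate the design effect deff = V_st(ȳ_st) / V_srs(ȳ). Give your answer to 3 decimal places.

deff ≈ 0.783

V̂(ȳ_st) = Σ W_h² s_h²/n_h, with W_h = N_h/N and N = 2060:
  stratum A: (160/2060)²·10.8²/29 = 0.0242636
  stratum B: (1120/2060)²·17.5²/270 = 0.335285
  stratum C: (780/2060)²·7.3²/167 = 0.0457493
V_st = 0.405298
V_srs = s²/n = 241.2/466 = 0.517597
deff = V_st / V_srs = 0.405298/0.517597 = 0.7830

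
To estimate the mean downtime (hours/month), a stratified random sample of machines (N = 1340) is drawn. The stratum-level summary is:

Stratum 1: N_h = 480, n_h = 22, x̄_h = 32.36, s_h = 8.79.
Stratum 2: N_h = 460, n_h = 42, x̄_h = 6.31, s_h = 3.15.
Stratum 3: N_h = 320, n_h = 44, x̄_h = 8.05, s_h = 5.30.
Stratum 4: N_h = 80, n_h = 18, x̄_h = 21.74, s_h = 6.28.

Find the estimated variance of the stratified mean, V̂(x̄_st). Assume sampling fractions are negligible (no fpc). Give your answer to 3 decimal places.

V̂(x̄_st) ≈ 0.523

V̂(x̄_st) = Σ W_h² s_h²/n_h, with W_h = N_h/N and N = 1340:
  stratum 1: (480/1340)²·8.79²/22 = 0.450638
  stratum 2: (460/1340)²·3.15²/42 = 0.0278406
  stratum 3: (320/1340)²·5.30²/44 = 0.0364074
  stratum 4: (80/1340)²·6.28²/18 = 0.00780939
V̂(x̄_st) = 0.522695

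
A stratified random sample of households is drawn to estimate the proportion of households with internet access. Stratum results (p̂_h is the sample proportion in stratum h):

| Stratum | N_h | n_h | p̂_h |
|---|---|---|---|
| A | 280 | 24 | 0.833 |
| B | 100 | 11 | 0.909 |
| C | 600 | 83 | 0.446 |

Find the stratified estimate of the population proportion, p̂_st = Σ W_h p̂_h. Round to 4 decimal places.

N = 980; stratum weights W_h = N_h/N.
p̂_st = Σ W_h p̂_h = (280·0.833 + 100·0.909 + 600·0.446)/980 = 0.60382

p̂_st ≈ 0.6038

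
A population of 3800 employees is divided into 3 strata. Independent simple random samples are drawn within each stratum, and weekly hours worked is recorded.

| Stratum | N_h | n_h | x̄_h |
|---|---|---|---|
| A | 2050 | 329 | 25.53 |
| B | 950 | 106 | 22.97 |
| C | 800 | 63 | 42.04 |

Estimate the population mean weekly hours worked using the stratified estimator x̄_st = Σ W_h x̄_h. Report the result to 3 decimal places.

N = Σ N_h = 3800. Stratum weights W_h = N_h/N.
x̄_st = (2050·25.53 + 950·22.97 + 800·42.04) / 3800 = 28.36579

x̄_st ≈ 28.366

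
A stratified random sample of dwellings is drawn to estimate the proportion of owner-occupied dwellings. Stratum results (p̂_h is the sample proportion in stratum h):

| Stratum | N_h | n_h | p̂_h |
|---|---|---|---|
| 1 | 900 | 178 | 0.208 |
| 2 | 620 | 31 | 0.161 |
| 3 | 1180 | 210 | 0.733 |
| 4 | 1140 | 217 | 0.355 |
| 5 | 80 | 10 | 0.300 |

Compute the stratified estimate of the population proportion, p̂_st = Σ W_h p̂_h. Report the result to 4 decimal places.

N = 3920; stratum weights W_h = N_h/N.
p̂_st = Σ W_h p̂_h = (900·0.208 + 620·0.161 + 1180·0.733 + 1140·0.355 + 80·0.300)/3920 = 0.40323

p̂_st ≈ 0.4032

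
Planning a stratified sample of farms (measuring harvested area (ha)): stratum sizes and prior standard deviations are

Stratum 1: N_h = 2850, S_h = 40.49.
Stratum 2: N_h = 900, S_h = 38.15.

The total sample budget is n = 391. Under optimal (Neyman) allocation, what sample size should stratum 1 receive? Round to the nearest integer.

Neyman allocation: n_h = n · N_h S_h / Σ N_i S_i, with n = 391.
  stratum 1: N_h·S_h = 2850·40.49 = 115396.50
  stratum 2: N_h·S_h = 900·38.15 = 34335.00
Σ N_h S_h = 149731.50
n for stratum 1 = 391·115396.50/149731.50 = 301.340 → 301

301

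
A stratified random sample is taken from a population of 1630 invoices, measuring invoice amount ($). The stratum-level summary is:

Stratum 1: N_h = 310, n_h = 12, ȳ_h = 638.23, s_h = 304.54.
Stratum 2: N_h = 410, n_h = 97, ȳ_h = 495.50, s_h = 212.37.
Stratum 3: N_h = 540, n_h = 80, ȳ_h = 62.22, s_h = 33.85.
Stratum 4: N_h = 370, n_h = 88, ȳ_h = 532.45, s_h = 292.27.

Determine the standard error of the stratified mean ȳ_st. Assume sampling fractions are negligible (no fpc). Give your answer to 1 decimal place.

SE(ȳ_st) ≈ 19.0

V̂(ȳ_st) = Σ W_h² s_h²/n_h, with W_h = N_h/N and N = 1630:
  stratum 1: (310/1630)²·304.54²/12 = 279.548
  stratum 2: (410/1630)²·212.37²/97 = 29.4176
  stratum 3: (540/1630)²·33.85²/80 = 1.57195
  stratum 4: (370/1630)²·292.27²/88 = 50.0166
V̂(ȳ_st) = 360.554
SE(ȳ_st) = √360.554 = 18.9882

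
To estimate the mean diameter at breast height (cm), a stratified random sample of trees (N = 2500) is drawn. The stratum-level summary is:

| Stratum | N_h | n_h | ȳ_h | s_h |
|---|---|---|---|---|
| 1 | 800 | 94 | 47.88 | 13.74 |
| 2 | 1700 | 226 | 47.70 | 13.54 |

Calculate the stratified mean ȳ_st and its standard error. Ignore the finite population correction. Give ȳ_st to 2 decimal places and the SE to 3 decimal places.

ȳ_st ≈ 47.76, SE ≈ 0.762

ȳ_st = Σ W_h ȳ_h = (800·47.88 + 1700·47.70)/2500 = 47.75760
V̂(ȳ_st) = Σ W_h² s_h²/n_h, with W_h = N_h/N and N = 2500:
  stratum 1: (800/2500)²·13.74²/94 = 0.205658
  stratum 2: (1700/2500)²·13.54²/226 = 0.3751
V̂(ȳ_st) = 0.580758
SE(ȳ_st) = √0.580758 = 0.762075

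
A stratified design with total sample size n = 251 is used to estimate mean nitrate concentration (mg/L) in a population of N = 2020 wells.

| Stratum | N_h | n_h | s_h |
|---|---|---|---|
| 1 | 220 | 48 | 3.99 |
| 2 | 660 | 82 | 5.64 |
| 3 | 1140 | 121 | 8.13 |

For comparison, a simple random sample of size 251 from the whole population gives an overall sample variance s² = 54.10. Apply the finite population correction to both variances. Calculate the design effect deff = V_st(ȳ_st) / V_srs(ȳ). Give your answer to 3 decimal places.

V̂(ȳ_st) = Σ W_h² (1 − n_h/N_h) s_h²/n_h, with W_h = N_h/N and N = 2020:
  stratum 1: (220/2020)²·(1 − 48/220)·3.99²/48 = 0.00307576
  stratum 2: (660/2020)²·(1 − 82/660)·5.64²/82 = 0.0362671
  stratum 3: (1140/2020)²·(1 − 121/1140)·8.13²/121 = 0.155515
V_st = 0.194858
V_srs = (1 − 251/2020)·54.10/251 = 0.188756
deff = V_st / V_srs = 0.194858/0.188756 = 1.0323

deff ≈ 1.032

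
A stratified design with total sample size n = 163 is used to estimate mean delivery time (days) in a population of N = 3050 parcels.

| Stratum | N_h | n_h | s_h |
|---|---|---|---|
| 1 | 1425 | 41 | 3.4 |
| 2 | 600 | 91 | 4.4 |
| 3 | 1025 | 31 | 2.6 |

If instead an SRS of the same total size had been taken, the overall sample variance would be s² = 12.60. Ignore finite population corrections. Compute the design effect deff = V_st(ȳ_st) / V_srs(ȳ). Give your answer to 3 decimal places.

V̂(ȳ_st) = Σ W_h² s_h²/n_h, with W_h = N_h/N and N = 3050:
  stratum 1: (1425/3050)²·3.4²/41 = 0.0615466
  stratum 2: (600/3050)²·4.4²/91 = 0.00823316
  stratum 3: (1025/3050)²·2.6²/31 = 0.0246282
V_st = 0.094408
V_srs = s²/n = 12.60/163 = 0.0773006
deff = V_st / V_srs = 0.094408/0.0773006 = 1.2213

deff ≈ 1.221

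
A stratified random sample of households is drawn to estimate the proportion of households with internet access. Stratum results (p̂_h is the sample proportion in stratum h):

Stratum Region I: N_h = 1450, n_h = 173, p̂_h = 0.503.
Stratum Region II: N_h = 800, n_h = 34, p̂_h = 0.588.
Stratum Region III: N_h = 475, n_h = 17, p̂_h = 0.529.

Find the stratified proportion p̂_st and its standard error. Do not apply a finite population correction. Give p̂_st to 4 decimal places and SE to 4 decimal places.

N = 2725; stratum weights W_h = N_h/N.
p̂_st = Σ W_h p̂_h = (1450·0.503 + 800·0.588 + 475·0.529)/2725 = 0.53249
V̂(p̂_st) = Σ W_h² p̂_h(1−p̂_h)/(n_h−1):
  stratum Region I: (1450/2725)²·0.503·0.497/172 = 0.000411528
  stratum Region II: (800/2725)²·0.588·0.412/33 = 0.000632714
  stratum Region III: (475/2725)²·0.529·0.471/16 = 0.000473163
V̂(p̂_st) = 0.0015174; SE = √V̂ = 0.0389539

p̂_st ≈ 0.5325, SE ≈ 0.0390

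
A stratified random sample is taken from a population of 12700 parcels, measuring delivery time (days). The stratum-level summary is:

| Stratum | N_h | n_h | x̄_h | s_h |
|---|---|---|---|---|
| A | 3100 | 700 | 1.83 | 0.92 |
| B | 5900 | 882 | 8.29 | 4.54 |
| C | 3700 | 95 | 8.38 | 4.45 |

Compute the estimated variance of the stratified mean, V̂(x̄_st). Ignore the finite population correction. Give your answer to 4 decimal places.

V̂(x̄_st) = Σ W_h² s_h²/n_h, with W_h = N_h/N and N = 12700:
  stratum A: (3100/12700)²·0.92²/700 = 7.20433e-05
  stratum B: (5900/12700)²·4.54²/882 = 0.00504359
  stratum C: (3700/12700)²·4.45²/95 = 0.0176926
V̂(x̄_st) = 0.0228083

V̂(x̄_st) ≈ 0.0228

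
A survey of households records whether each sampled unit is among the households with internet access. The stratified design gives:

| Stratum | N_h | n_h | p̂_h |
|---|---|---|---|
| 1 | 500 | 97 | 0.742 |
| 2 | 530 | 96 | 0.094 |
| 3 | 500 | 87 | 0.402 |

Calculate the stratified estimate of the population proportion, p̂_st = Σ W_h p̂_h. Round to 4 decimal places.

N = 1530; stratum weights W_h = N_h/N.
p̂_st = Σ W_h p̂_h = (500·0.742 + 530·0.094 + 500·0.402)/1530 = 0.40642

p̂_st ≈ 0.4064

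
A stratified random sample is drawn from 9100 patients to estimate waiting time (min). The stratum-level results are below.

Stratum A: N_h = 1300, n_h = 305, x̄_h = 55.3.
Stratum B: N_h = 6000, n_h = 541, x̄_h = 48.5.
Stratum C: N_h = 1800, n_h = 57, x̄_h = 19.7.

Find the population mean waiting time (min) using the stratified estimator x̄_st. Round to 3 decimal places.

x̄_st ≈ 43.775

N = Σ N_h = 9100. Stratum weights W_h = N_h/N.
x̄_st = (1300·55.3 + 6000·48.5 + 1800·19.7) / 9100 = 43.77473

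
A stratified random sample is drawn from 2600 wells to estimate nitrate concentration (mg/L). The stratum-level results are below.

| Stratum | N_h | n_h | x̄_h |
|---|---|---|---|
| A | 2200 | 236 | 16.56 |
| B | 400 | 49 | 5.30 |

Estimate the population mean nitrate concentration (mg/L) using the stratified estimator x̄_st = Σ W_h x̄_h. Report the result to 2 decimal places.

x̄_st ≈ 14.83

N = Σ N_h = 2600. Stratum weights W_h = N_h/N.
x̄_st = (2200·16.56 + 400·5.30) / 2600 = 14.8277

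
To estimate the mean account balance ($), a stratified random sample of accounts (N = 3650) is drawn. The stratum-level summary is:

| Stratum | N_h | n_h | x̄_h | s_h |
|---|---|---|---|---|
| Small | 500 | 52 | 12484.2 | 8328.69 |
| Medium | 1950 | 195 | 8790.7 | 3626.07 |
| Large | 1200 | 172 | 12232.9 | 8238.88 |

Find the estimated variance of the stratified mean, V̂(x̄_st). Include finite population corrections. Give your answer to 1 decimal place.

V̂(x̄_st) ≈ 76292.1

V̂(x̄_st) = Σ W_h² (1 − n_h/N_h) s_h²/n_h, with W_h = N_h/N and N = 3650:
  stratum Small: (500/3650)²·(1 − 52/500)·8328.69²/52 = 22429.1
  stratum Medium: (1950/3650)²·(1 − 195/1950)·3626.07²/195 = 17320.6
  stratum Large: (1200/3650)²·(1 − 172/1200)·8238.88²/172 = 36542.4
V̂(x̄_st) = 76292.1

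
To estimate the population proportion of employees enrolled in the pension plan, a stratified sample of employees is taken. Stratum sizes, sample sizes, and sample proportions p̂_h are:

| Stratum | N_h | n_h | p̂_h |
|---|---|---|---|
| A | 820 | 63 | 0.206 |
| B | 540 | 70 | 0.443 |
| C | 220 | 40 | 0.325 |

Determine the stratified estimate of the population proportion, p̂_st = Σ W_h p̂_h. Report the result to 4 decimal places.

p̂_st ≈ 0.3036

N = 1580; stratum weights W_h = N_h/N.
p̂_st = Σ W_h p̂_h = (820·0.206 + 540·0.443 + 220·0.325)/1580 = 0.30357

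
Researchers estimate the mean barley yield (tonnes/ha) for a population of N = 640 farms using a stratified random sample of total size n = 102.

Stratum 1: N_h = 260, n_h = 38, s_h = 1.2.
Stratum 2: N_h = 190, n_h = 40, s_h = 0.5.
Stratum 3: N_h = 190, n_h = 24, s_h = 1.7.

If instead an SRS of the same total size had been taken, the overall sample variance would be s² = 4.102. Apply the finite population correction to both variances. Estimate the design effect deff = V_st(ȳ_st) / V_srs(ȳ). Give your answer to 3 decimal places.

V̂(ȳ_st) = Σ W_h² (1 − n_h/N_h) s_h²/n_h, with W_h = N_h/N and N = 640:
  stratum 1: (260/640)²·(1 − 38/260)·1.2²/38 = 0.00534005
  stratum 2: (190/640)²·(1 − 40/190)·0.5²/40 = 0.000434875
  stratum 3: (190/640)²·(1 − 24/190)·1.7²/24 = 0.00927232
V_st = 0.0150472
V_srs = (1 − 102/640)·4.102/102 = 0.0338063
deff = V_st / V_srs = 0.0150472/0.0338063 = 0.4451

deff ≈ 0.445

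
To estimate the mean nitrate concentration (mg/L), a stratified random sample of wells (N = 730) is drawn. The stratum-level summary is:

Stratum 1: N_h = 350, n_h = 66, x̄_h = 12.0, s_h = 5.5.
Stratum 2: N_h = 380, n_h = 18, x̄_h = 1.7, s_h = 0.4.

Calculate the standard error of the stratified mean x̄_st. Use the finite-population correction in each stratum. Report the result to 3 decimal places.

V̂(x̄_st) = Σ W_h² (1 − n_h/N_h) s_h²/n_h, with W_h = N_h/N and N = 730:
  stratum 1: (350/730)²·(1 − 66/350)·5.5²/66 = 0.0854913
  stratum 2: (380/730)²·(1 − 18/380)·0.4²/18 = 0.00229453
V̂(x̄_st) = 0.0877859
SE(x̄_st) = √0.0877859 = 0.296287

SE(x̄_st) ≈ 0.296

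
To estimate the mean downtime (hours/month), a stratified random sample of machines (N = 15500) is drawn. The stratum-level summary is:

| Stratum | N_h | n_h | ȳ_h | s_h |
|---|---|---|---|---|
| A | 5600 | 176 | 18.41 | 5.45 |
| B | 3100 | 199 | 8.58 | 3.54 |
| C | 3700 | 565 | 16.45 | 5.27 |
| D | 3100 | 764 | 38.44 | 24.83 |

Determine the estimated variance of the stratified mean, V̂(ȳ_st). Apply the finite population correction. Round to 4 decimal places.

V̂(ȳ_st) = Σ W_h² (1 − n_h/N_h) s_h²/n_h, with W_h = N_h/N and N = 15500:
  stratum A: (5600/15500)²·(1 − 176/5600)·5.45²/176 = 0.0213366
  stratum B: (3100/15500)²·(1 − 199/3100)·3.54²/199 = 0.00235722
  stratum C: (3700/15500)²·(1 − 565/3700)·5.27²/565 = 0.00237328
  stratum D: (3100/15500)²·(1 − 764/3100)·24.83²/764 = 0.0243238
V̂(ȳ_st) = 0.0503909

V̂(ȳ_st) ≈ 0.0504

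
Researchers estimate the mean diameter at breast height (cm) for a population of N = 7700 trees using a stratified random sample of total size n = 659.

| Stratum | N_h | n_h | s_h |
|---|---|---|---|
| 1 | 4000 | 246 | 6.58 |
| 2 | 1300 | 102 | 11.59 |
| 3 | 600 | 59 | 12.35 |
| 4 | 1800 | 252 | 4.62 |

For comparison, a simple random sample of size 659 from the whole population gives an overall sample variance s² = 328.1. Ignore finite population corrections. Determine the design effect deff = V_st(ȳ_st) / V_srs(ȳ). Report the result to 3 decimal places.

deff ≈ 0.212

V̂(ȳ_st) = Σ W_h² s_h²/n_h, with W_h = N_h/N and N = 7700:
  stratum 1: (4000/7700)²·6.58²/246 = 0.0474958
  stratum 2: (1300/7700)²·11.59²/102 = 0.0375381
  stratum 3: (600/7700)²·12.35²/59 = 0.0156965
  stratum 4: (1800/7700)²·4.62²/252 = 0.00462857
V_st = 0.105359
V_srs = s²/n = 328.1/659 = 0.497876
deff = V_st / V_srs = 0.105359/0.497876 = 0.2116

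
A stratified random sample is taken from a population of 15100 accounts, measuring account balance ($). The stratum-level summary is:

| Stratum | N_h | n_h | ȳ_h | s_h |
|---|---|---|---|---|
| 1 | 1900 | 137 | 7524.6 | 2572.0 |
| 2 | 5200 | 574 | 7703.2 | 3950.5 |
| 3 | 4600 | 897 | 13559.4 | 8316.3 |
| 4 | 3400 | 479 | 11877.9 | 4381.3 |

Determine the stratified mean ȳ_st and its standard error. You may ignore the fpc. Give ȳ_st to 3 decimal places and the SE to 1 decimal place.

ȳ_st = Σ W_h ȳ_h = (1900·7524.6 + 5200·7703.2 + 4600·13559.4 + 3400·11877.9)/15100 = 10404.73377
V̂(ȳ_st) = Σ W_h² s_h²/n_h, with W_h = N_h/N and N = 15100:
  stratum 1: (1900/15100)²·2572.0²/137 = 764.495
  stratum 2: (5200/15100)²·3950.5²/574 = 3224.37
  stratum 3: (4600/15100)²·8316.3²/897 = 7155.33
  stratum 4: (3400/15100)²·4381.3²/479 = 2031.77
V̂(ȳ_st) = 13176
SE(ȳ_st) = √13176 = 114.787

ȳ_st ≈ 10404.734, SE ≈ 114.8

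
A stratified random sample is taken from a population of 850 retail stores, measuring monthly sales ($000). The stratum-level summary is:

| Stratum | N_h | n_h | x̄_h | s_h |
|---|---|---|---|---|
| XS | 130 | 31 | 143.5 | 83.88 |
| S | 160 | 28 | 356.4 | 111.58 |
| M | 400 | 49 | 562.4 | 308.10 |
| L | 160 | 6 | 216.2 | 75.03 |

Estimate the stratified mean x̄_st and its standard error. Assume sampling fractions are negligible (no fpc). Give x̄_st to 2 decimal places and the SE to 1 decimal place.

x̄_st = Σ W_h x̄_h = (130·143.5 + 160·356.4 + 400·562.4 + 160·216.2)/850 = 394.38941
V̂(x̄_st) = Σ W_h² s_h²/n_h, with W_h = N_h/N and N = 850:
  stratum XS: (130/850)²·83.88²/31 = 5.30889
  stratum S: (160/850)²·111.58²/28 = 15.7549
  stratum M: (400/850)²·308.10²/49 = 429.012
  stratum L: (160/850)²·75.03²/6 = 33.2446
V̂(x̄_st) = 483.32
SE(x̄_st) = √483.32 = 21.9845

x̄_st ≈ 394.39, SE ≈ 22.0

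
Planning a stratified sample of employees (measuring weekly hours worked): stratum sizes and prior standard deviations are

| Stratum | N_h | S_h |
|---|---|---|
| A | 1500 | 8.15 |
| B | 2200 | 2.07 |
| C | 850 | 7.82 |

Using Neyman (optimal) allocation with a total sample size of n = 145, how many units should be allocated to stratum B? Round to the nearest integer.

28

Neyman allocation: n_h = n · N_h S_h / Σ N_i S_i, with n = 145.
  stratum A: N_h·S_h = 1500·8.15 = 12225.00
  stratum B: N_h·S_h = 2200·2.07 = 4554.00
  stratum C: N_h·S_h = 850·7.82 = 6647.00
Σ N_h S_h = 23426.00
n for stratum B = 145·4554.00/23426.00 = 28.188 → 28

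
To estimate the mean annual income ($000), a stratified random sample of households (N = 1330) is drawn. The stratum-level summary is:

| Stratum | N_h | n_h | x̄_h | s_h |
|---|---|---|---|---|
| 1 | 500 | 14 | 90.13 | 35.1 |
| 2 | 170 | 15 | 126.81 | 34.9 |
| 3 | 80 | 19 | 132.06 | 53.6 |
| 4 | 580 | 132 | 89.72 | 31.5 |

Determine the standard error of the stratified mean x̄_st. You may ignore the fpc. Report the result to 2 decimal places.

SE(x̄_st) ≈ 3.97

V̂(x̄_st) = Σ W_h² s_h²/n_h, with W_h = N_h/N and N = 1330:
  stratum 1: (500/1330)²·35.1²/14 = 12.4372
  stratum 2: (170/1330)²·34.9²/15 = 1.32664
  stratum 3: (80/1330)²·53.6²/19 = 0.547082
  stratum 4: (580/1330)²·31.5²/132 = 1.42955
V̂(x̄_st) = 15.7405
SE(x̄_st) = √15.7405 = 3.96743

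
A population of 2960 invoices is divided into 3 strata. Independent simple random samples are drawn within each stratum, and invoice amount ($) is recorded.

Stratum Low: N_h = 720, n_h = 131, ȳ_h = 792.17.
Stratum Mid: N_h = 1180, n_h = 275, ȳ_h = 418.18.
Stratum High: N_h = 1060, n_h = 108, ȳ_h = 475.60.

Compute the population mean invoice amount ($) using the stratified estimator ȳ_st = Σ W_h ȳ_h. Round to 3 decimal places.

N = Σ N_h = 2960. Stratum weights W_h = N_h/N.
ȳ_st = (720·792.17 + 1180·418.18 + 1060·475.60) / 2960 = 529.71311

ȳ_st ≈ 529.713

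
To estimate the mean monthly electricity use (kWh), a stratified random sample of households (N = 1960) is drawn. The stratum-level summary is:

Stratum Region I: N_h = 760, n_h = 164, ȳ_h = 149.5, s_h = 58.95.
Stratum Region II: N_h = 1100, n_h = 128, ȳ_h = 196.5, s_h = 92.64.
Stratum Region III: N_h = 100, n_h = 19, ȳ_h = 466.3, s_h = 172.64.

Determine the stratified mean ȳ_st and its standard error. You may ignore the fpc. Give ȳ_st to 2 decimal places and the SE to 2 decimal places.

ȳ_st = Σ W_h ȳ_h = (760·149.5 + 1100·196.5 + 100·466.3)/1960 = 192.04082
V̂(ȳ_st) = Σ W_h² s_h²/n_h, with W_h = N_h/N and N = 1960:
  stratum Region I: (760/1960)²·58.95²/164 = 3.18595
  stratum Region II: (1100/1960)²·92.64²/128 = 21.1184
  stratum Region III: (100/1960)²·172.64²/19 = 4.08335
V̂(ȳ_st) = 28.3877
SE(ȳ_st) = √28.3877 = 5.32801

ȳ_st ≈ 192.04, SE ≈ 5.33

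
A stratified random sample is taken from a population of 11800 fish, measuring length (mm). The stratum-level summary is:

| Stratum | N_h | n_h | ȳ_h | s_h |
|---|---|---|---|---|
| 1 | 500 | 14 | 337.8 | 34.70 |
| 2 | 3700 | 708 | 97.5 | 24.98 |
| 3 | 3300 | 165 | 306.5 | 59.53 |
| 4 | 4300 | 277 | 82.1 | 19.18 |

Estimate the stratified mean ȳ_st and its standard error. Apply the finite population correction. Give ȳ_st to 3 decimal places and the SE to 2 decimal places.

ȳ_st = Σ W_h ȳ_h = (500·337.8 + 3700·97.5 + 3300·306.5 + 4300·82.1)/11800 = 160.51949
V̂(ȳ_st) = Σ W_h² (1 − n_h/N_h) s_h²/n_h, with W_h = N_h/N and N = 11800:
  stratum 1: (500/11800)²·(1 − 14/500)·34.70²/14 = 0.150097
  stratum 2: (3700/11800)²·(1 − 708/3700)·24.98²/708 = 0.070073
  stratum 3: (3300/11800)²·(1 − 165/3300)·59.53²/165 = 1.59579
  stratum 4: (4300/11800)²·(1 − 277/4300)·19.18²/277 = 0.164995
V̂(ȳ_st) = 1.98095
SE(ȳ_st) = √1.98095 = 1.40746

ȳ_st ≈ 160.519, SE ≈ 1.41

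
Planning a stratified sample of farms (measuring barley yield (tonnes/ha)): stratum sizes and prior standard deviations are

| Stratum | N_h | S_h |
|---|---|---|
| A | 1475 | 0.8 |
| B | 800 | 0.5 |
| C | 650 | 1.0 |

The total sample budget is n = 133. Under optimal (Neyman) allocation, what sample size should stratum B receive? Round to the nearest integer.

Neyman allocation: n_h = n · N_h S_h / Σ N_i S_i, with n = 133.
  stratum A: N_h·S_h = 1475·0.8 = 1180.00
  stratum B: N_h·S_h = 800·0.5 = 400.00
  stratum C: N_h·S_h = 650·1.0 = 650.00
Σ N_h S_h = 2230.00
n for stratum B = 133·400.00/2230.00 = 23.857 → 24

24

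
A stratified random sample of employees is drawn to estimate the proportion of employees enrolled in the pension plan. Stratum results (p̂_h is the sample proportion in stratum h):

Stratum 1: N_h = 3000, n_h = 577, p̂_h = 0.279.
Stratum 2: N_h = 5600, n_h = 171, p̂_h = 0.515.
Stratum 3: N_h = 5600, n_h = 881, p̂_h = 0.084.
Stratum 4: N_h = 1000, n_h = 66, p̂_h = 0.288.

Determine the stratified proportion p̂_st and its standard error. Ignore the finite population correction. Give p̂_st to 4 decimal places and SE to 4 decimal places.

N = 15200; stratum weights W_h = N_h/N.
p̂_st = Σ W_h p̂_h = (3000·0.279 + 5600·0.515 + 5600·0.084 + 1000·0.288)/15200 = 0.29470
V̂(p̂_st) = Σ W_h² p̂_h(1−p̂_h)/(n_h−1):
  stratum 1: (3000/15200)²·0.279·0.721/576 = 1.36042e-05
  stratum 2: (5600/15200)²·0.515·0.485/170 = 0.000199429
  stratum 3: (5600/15200)²·0.084·0.916/880 = 1.18681e-05
  stratum 4: (1000/15200)²·0.288·0.712/65 = 1.36544e-05
V̂(p̂_st) = 0.000238556; SE = √V̂ = 0.0154453

p̂_st ≈ 0.2947, SE ≈ 0.0154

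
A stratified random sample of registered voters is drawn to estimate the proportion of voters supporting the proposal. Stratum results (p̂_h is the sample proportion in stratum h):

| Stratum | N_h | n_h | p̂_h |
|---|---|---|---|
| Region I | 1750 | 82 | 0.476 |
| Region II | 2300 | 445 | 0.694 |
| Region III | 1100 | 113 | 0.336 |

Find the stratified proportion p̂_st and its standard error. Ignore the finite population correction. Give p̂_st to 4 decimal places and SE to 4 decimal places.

N = 5150; stratum weights W_h = N_h/N.
p̂_st = Σ W_h p̂_h = (1750·0.476 + 2300·0.694 + 1100·0.336)/5150 = 0.54346
V̂(p̂_st) = Σ W_h² p̂_h(1−p̂_h)/(n_h−1):
  stratum Region I: (1750/5150)²·0.476·0.524/81 = 0.000355562
  stratum Region II: (2300/5150)²·0.694·0.306/444 = 9.5398e-05
  stratum Region III: (1100/5150)²·0.336·0.664/112 = 9.08783e-05
V̂(p̂_st) = 0.000541838; SE = √V̂ = 0.0232774

p̂_st ≈ 0.5435, SE ≈ 0.0233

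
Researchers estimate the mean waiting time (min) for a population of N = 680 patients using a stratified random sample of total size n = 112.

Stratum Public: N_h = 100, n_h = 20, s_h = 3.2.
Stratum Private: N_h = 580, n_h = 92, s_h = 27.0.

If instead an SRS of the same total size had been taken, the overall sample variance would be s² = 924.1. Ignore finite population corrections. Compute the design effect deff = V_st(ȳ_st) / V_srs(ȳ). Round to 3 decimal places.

V̂(ȳ_st) = Σ W_h² s_h²/n_h, with W_h = N_h/N and N = 680:
  stratum Public: (100/680)²·3.2²/20 = 0.0110727
  stratum Private: (580/680)²·27.0²/92 = 5.76472
V_st = 5.77579
V_srs = s²/n = 924.1/112 = 8.25089
deff = V_st / V_srs = 5.77579/8.25089 = 0.7000

deff ≈ 0.700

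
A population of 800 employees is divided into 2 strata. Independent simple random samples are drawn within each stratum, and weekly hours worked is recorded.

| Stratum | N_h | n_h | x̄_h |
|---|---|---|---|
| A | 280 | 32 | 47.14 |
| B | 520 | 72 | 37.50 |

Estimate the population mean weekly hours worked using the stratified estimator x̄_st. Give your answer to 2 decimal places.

N = Σ N_h = 800. Stratum weights W_h = N_h/N.
x̄_st = (280·47.14 + 520·37.50) / 800 = 40.8740

x̄_st ≈ 40.87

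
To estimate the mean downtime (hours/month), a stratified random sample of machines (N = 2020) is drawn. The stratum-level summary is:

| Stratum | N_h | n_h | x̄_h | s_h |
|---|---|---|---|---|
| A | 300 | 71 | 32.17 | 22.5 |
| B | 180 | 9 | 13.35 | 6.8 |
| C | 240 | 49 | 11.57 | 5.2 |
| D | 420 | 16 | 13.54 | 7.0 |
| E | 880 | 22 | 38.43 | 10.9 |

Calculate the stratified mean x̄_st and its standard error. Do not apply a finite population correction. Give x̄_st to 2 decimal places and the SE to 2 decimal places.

x̄_st = Σ W_h x̄_h = (300·32.17 + 180·13.35 + 240·11.57 + 420·13.54 + 880·38.43)/2020 = 26.89901
V̂(x̄_st) = Σ W_h² s_h²/n_h, with W_h = N_h/N and N = 2020:
  stratum A: (300/2020)²·22.5²/71 = 0.15727
  stratum B: (180/2020)²·6.8²/9 = 0.040796
  stratum C: (240/2020)²·5.2²/49 = 0.00778987
  stratum D: (420/2020)²·7.0²/16 = 0.132395
  stratum E: (880/2020)²·10.9²/22 = 1.02493
V̂(x̄_st) = 1.36318
SE(x̄_st) = √1.36318 = 1.16755

x̄_st ≈ 26.90, SE ≈ 1.17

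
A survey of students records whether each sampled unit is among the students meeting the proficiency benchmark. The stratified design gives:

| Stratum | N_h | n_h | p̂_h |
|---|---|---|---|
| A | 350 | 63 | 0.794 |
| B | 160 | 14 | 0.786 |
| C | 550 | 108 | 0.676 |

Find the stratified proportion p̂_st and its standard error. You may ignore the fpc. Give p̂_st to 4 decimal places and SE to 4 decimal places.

p̂_st ≈ 0.7316, SE ≈ 0.0337

N = 1060; stratum weights W_h = N_h/N.
p̂_st = Σ W_h p̂_h = (350·0.794 + 160·0.786 + 550·0.676)/1060 = 0.73157
V̂(p̂_st) = Σ W_h² p̂_h(1−p̂_h)/(n_h−1):
  stratum A: (350/1060)²·0.794·0.206/62 = 0.000287621
  stratum B: (160/1060)²·0.786·0.214/13 = 0.000294796
  stratum C: (550/1060)²·0.676·0.324/107 = 0.000551089
V̂(p̂_st) = 0.00113351; SE = √V̂ = 0.0336676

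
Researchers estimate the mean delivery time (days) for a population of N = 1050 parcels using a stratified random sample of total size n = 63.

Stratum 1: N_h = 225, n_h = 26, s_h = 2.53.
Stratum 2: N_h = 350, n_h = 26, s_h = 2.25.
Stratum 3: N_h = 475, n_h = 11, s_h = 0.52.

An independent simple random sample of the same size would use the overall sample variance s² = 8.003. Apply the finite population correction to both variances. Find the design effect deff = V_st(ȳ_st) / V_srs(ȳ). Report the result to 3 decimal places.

V̂(ȳ_st) = Σ W_h² (1 − n_h/N_h) s_h²/n_h, with W_h = N_h/N and N = 1050:
  stratum 1: (225/1050)²·(1 − 26/225)·2.53²/26 = 0.00999827
  stratum 2: (350/1050)²·(1 − 26/350)·2.25²/26 = 0.0200275
  stratum 3: (475/1050)²·(1 − 11/475)·0.52²/11 = 0.00491413
V_st = 0.0349399
V_srs = (1 − 63/1050)·8.003/63 = 0.11941
deff = V_st / V_srs = 0.0349399/0.11941 = 0.2926

deff ≈ 0.293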